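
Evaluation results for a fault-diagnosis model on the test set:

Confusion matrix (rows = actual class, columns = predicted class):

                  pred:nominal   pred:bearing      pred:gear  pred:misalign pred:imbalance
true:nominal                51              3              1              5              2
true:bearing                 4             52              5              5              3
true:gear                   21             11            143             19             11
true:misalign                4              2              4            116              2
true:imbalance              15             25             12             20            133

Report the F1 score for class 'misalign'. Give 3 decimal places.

0.792

One-vs-rest for 'misalign': TP = diagonal; FP = other classes predicted 'misalign'; FN = 'misalign' predicted as other.
F1 score = 2·TP/(2·TP+FP+FN).
misalign: TP=116, FP=5+5+19+20=49, FN=4+2+4+2=12 → 232/293 = 0.7918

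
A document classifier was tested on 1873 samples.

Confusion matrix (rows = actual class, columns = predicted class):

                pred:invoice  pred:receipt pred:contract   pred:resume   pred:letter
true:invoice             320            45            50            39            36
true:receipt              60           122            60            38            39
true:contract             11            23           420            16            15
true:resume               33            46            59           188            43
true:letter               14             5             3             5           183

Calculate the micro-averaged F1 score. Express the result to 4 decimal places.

0.6583

Micro-averaging pools counts across classes: ΣTP=1233, ΣFP=640, ΣFN=640.
Micro-F1 score = 2·TP/(2·TP+FP+FN) on pooled counts = 0.6583 (equals overall accuracy in single-label multiclass).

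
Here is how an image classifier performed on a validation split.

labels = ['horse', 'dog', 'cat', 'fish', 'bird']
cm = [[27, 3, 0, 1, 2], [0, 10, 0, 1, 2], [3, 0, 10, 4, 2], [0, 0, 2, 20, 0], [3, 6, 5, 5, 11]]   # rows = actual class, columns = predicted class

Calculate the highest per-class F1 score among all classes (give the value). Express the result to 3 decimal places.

0.818

Per-class F1 score (2·TP/(2·TP+FP+FN)):
  horse: TP=27, FP=0+3+0+3=6, FN=3+0+1+2=6 → 54/66 = 0.8182
  dog: TP=10, FP=3+0+0+6=9, FN=0+0+1+2=3 → 20/32 = 0.6250
  cat: TP=10, FP=0+0+2+5=7, FN=3+0+4+2=9 → 20/36 = 0.5556
  fish: TP=20, FP=1+1+4+5=11, FN=0+0+2+0=2 → 40/53 = 0.7547
  bird: TP=11, FP=2+2+2+0=6, FN=3+6+5+5=19 → 22/47 = 0.4681
Highest is class 'horse' with F1 score = 0.818.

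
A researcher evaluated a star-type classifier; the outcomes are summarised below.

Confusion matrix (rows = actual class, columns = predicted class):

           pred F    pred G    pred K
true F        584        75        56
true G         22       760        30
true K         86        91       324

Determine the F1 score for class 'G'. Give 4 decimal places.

0.8746

Treat 'G' as positive and all other classes as negative.
F1 score = 2·TP/(2·TP+FP+FN).
G: TP=760, FP=75+91=166, FN=22+30=52 → 1520/1738 = 0.87457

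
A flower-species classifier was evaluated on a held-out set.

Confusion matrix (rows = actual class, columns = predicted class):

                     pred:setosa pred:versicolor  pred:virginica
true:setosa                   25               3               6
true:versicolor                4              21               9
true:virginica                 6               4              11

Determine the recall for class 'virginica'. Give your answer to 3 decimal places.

One-vs-rest for 'virginica': TP = diagonal; FP = other classes predicted 'virginica'; FN = 'virginica' predicted as other.
recall = TP/(TP+FN).
virginica: TP=11, FN=6+4=10 → 11/21 = 0.5238

0.524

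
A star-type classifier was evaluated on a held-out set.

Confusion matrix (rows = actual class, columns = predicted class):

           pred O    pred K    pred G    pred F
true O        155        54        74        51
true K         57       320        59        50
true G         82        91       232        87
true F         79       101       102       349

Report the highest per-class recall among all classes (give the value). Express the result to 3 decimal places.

0.658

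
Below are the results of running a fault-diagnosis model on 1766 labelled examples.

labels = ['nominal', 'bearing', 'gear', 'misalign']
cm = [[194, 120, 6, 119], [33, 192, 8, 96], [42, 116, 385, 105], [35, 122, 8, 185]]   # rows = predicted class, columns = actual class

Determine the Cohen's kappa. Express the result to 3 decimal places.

0.395

Observed agreement pₒ = trace/N = 956/1766 = 0.5413
Expected agreement pₑ = Σ (rowᵢ·colᵢ)/N² = (304·439 + 550·329 + 407·648 + 505·350)/1766² = 0.2420
κ = (pₒ − pₑ)/(1 − pₑ) = (0.5413 − 0.2420)/(1 − 0.2420) = 0.395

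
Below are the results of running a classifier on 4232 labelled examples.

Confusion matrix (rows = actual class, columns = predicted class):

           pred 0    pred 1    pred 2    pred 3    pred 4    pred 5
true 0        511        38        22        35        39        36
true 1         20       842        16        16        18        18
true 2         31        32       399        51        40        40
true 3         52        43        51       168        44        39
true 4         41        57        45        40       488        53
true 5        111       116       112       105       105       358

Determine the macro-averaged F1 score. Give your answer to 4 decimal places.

Per-class F1 score (2·TP/(2·TP+FP+FN)):
  0: TP=511, FP=20+31+52+41+111=255, FN=38+22+35+39+36=170 → 1022/1447 = 0.70629
  1: TP=842, FP=38+32+43+57+116=286, FN=20+16+16+18+18=88 → 1684/2058 = 0.81827
  2: TP=399, FP=22+16+51+45+112=246, FN=31+32+51+40+40=194 → 798/1238 = 0.64459
  3: TP=168, FP=35+16+51+40+105=247, FN=52+43+51+44+39=229 → 336/812 = 0.41379
  4: TP=488, FP=39+18+40+44+105=246, FN=41+57+45+40+53=236 → 976/1458 = 0.66941
  5: TP=358, FP=36+18+40+39+53=186, FN=111+116+112+105+105=549 → 716/1451 = 0.49345
Macro-F1 score = mean = (0.70629 + 0.81827 + 0.64459 + 0.41379 + 0.66941 + 0.49345) / 6 = 0.6243

0.6243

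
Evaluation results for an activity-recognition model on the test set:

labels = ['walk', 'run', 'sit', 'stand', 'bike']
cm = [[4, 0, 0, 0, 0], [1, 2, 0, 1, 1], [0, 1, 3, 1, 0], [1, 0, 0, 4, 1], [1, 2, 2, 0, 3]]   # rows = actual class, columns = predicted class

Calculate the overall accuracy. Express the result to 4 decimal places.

0.5714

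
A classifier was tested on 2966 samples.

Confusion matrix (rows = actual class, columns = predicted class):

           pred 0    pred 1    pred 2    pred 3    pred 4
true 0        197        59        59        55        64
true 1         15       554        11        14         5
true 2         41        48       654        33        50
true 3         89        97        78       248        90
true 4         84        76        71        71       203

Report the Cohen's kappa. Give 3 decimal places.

Observed agreement pₒ = trace/N = 1856/2966 = 0.6258
Expected agreement pₑ = Σ (rowᵢ·colᵢ)/N² = (434·426 + 599·834 + 826·873 + 602·421 + 505·412)/2966² = 0.2122
κ = (pₒ − pₑ)/(1 − pₑ) = (0.6258 − 0.2122)/(1 − 0.2122) = 0.525

0.525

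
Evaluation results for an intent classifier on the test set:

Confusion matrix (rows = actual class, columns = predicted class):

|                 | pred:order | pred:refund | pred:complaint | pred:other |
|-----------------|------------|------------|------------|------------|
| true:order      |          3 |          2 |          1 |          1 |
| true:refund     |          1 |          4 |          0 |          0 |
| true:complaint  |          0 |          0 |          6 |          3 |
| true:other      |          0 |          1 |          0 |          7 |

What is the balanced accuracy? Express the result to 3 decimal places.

Balanced accuracy = mean of per-class recall.
  order: recall = 3/7 = 0.4286
  refund: recall = 4/5 = 0.8000
  complaint: recall = 6/9 = 0.6667
  other: recall = 7/8 = 0.8750
Mean = (0.4286 + 0.8000 + 0.6667 + 0.8750) / 4 = 0.693

0.693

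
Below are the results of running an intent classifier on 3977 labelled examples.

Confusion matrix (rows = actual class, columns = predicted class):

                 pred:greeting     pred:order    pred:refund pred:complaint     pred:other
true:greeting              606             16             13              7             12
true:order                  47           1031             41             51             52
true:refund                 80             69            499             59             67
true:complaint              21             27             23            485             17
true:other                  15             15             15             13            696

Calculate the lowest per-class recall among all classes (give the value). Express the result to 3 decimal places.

Per-class recall (TP/(TP+FN)):
  greeting: TP=606, FN=16+13+7+12=48 → 606/654 = 0.9266
  order: TP=1031, FN=47+41+51+52=191 → 1031/1222 = 0.8437
  refund: TP=499, FN=80+69+59+67=275 → 499/774 = 0.6447
  complaint: TP=485, FN=21+27+23+17=88 → 485/573 = 0.8464
  other: TP=696, FN=15+15+15+13=58 → 696/754 = 0.9231
Lowest is class 'refund' with recall = 0.645.

0.645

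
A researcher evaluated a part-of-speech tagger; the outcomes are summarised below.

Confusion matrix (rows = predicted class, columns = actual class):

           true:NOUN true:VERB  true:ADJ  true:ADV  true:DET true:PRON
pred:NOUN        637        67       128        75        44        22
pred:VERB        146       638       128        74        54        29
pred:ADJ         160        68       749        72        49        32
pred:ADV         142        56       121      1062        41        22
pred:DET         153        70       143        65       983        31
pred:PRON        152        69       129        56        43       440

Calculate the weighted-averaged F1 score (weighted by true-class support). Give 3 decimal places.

Per-class F1 score (2·TP/(2·TP+FP+FN)):
  NOUN: TP=637, FP=67+128+75+44+22=336, FN=146+160+142+153+152=753 → 1274/2363 = 0.5391
  VERB: TP=638, FP=146+128+74+54+29=431, FN=67+68+56+70+69=330 → 1276/2037 = 0.6264
  ADJ: TP=749, FP=160+68+72+49+32=381, FN=128+128+121+143+129=649 → 1498/2528 = 0.5926
  ADV: TP=1062, FP=142+56+121+41+22=382, FN=75+74+72+65+56=342 → 2124/2848 = 0.7458
  DET: TP=983, FP=153+70+143+65+31=462, FN=44+54+49+41+43=231 → 1966/2659 = 0.7394
  PRON: TP=440, FP=152+69+129+56+43=449, FN=22+29+32+22+31=136 → 880/1465 = 0.6007
Weighted-F1 score = Σ (supportᵢ/N)·F1 scoreᵢ with N=6950: (1390/6950)·0.5391 + (968/6950)·0.6264 + (1398/6950)·0.5926 + (1404/6950)·0.7458 + (1214/6950)·0.7394 + (576/6950)·0.6007 = 0.644

0.644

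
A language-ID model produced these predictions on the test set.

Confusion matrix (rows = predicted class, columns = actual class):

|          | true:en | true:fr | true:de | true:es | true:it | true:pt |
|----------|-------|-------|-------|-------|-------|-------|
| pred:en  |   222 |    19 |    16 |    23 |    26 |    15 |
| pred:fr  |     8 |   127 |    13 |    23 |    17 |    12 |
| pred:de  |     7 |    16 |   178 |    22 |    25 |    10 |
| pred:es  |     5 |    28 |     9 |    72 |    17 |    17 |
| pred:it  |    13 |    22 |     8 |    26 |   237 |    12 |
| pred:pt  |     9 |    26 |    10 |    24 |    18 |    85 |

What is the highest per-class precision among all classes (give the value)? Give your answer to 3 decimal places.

0.745

Per-class precision (TP/(TP+FP)):
  en: TP=222, FP=19+16+23+26+15=99 → 222/321 = 0.6916
  fr: TP=127, FP=8+13+23+17+12=73 → 127/200 = 0.6350
  de: TP=178, FP=7+16+22+25+10=80 → 178/258 = 0.6899
  es: TP=72, FP=5+28+9+17+17=76 → 72/148 = 0.4865
  it: TP=237, FP=13+22+8+26+12=81 → 237/318 = 0.7453
  pt: TP=85, FP=9+26+10+24+18=87 → 85/172 = 0.4942
Highest is class 'it' with precision = 0.745.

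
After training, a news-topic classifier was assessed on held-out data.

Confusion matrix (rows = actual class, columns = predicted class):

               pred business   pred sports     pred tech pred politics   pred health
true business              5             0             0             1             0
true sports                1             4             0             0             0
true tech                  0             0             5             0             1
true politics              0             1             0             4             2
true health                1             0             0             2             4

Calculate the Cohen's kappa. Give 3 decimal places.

0.636

Observed agreement pₒ = trace/N = 22/31 = 0.7097
Expected agreement pₑ = Σ (rowᵢ·colᵢ)/N² = (6·7 + 5·5 + 6·5 + 7·7 + 7·7)/31² = 0.2029
κ = (pₒ − pₑ)/(1 − pₑ) = (0.7097 − 0.2029)/(1 − 0.2029) = 0.636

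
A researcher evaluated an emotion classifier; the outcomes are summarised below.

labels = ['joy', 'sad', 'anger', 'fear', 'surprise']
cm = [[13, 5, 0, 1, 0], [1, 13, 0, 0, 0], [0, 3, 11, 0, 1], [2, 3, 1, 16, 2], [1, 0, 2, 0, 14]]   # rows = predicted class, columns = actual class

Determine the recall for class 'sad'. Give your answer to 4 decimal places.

0.5417

Take TP from the diagonal, FP from the rest of the 'sad' prediction marginal, FN from the rest of the 'sad' actual marginal.
recall = TP/(TP+FN).
sad: TP=13, FN=5+3+3+0=11 → 13/24 = 0.54167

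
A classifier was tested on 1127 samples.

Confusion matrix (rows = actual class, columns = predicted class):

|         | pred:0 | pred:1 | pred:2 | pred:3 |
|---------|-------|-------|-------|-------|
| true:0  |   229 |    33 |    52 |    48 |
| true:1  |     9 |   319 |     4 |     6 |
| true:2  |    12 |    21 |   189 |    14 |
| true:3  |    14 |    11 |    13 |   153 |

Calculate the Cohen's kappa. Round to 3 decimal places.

Observed agreement pₒ = trace/N = 890/1127 = 0.7897
Expected agreement pₑ = Σ (rowᵢ·colᵢ)/N² = (362·264 + 338·384 + 236·258 + 191·221)/1127² = 0.2586
κ = (pₒ − pₑ)/(1 − pₑ) = (0.7897 − 0.2586)/(1 − 0.2586) = 0.716

0.716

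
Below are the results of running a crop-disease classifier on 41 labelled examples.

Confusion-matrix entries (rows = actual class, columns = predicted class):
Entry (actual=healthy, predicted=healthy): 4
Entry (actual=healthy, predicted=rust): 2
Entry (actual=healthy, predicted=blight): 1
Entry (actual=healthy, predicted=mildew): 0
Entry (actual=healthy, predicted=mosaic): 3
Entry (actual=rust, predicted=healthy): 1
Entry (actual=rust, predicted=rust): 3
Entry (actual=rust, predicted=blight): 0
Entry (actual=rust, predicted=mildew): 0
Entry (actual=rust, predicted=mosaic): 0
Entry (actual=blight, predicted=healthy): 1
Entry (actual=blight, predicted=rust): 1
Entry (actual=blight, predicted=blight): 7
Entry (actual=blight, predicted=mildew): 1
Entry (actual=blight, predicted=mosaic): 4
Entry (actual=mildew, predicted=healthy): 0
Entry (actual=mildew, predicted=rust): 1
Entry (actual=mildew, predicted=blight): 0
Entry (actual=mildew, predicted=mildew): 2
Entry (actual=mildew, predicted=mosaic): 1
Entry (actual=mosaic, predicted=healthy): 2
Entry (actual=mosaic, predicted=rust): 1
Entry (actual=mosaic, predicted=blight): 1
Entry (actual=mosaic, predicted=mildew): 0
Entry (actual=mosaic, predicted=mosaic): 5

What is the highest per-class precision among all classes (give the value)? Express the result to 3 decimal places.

0.778

Per-class precision (TP/(TP+FP)):
  healthy: TP=4, FP=1+1+0+2=4 → 4/8 = 0.5000
  rust: TP=3, FP=2+1+1+1=5 → 3/8 = 0.3750
  blight: TP=7, FP=1+0+0+1=2 → 7/9 = 0.7778
  mildew: TP=2, FP=0+0+1+0=1 → 2/3 = 0.6667
  mosaic: TP=5, FP=3+0+4+1=8 → 5/13 = 0.3846
Highest is class 'blight' with precision = 0.778.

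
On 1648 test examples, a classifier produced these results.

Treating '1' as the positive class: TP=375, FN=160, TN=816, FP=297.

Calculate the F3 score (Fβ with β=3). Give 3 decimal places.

0.683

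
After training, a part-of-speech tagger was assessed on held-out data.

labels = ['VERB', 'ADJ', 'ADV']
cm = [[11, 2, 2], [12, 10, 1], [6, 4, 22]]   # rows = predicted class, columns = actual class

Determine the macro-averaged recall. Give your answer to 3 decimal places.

0.628

Per-class recall (TP/(TP+FN)):
  VERB: TP=11, FN=12+6=18 → 11/29 = 0.3793
  ADJ: TP=10, FN=2+4=6 → 10/16 = 0.6250
  ADV: TP=22, FN=2+1=3 → 22/25 = 0.8800
Macro-recall = mean = (0.3793 + 0.6250 + 0.8800) / 3 = 0.628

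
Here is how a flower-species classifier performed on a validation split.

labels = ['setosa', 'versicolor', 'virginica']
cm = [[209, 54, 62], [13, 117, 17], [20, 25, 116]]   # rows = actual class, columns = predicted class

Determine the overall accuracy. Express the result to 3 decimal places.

0.698

Accuracy = trace / total = (209+117+116=442) / 633 = 442/633 = 0.698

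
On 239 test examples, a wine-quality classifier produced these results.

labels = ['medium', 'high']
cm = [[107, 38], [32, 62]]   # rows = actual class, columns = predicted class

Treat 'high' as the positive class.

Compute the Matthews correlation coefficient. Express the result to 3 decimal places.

0.394

MCC = (TP·TN − FP·FN) / √((TP+FP)(TP+FN)(TN+FP)(TN+FN))
Numerator = 62·107 − 38·32 = 5418
Denominator = √(100·94·145·139) = √189457000 = 13764.3380
MCC = 5418 / 13764.3380 = 0.394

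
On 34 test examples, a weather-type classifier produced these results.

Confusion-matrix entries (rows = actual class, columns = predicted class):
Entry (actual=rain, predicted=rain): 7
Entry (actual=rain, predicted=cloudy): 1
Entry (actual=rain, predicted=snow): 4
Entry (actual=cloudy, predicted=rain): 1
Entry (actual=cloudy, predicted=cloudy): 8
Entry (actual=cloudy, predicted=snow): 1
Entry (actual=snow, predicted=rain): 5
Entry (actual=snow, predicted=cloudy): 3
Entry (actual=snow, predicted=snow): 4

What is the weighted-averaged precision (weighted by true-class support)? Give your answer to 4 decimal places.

Per-class precision (TP/(TP+FP)):
  rain: TP=7, FP=1+5=6 → 7/13 = 0.53846
  cloudy: TP=8, FP=1+3=4 → 8/12 = 0.66667
  snow: TP=4, FP=4+1=5 → 4/9 = 0.44444
Weighted-precision = Σ (supportᵢ/N)·precisionᵢ with N=34: (12/34)·0.53846 + (10/34)·0.66667 + (12/34)·0.44444 = 0.5430

0.5430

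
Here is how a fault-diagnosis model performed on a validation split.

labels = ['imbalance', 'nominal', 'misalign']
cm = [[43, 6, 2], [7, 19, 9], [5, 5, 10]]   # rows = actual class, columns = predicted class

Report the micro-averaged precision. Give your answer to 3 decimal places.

0.679

Micro-averaging pools counts across classes: ΣTP=72, ΣFP=34, ΣFN=34.
Micro-precision = TP/(TP+FP) on pooled counts = 0.679 (equals overall accuracy in single-label multiclass).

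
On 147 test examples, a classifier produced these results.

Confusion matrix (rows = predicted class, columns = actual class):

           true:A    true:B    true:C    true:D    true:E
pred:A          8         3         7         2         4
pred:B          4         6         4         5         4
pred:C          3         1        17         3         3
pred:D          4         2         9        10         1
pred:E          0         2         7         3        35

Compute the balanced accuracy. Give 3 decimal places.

Balanced accuracy = mean of per-class recall.
  A: recall = 8/19 = 0.4211
  B: recall = 6/14 = 0.4286
  C: recall = 17/44 = 0.3864
  D: recall = 10/23 = 0.4348
  E: recall = 35/47 = 0.7447
Mean = (0.4211 + 0.4286 + 0.3864 + 0.4348 + 0.7447) / 5 = 0.483

0.483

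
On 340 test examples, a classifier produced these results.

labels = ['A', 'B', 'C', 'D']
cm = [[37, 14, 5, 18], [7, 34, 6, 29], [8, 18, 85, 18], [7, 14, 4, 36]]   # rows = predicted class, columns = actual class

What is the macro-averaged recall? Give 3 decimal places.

Per-class recall (TP/(TP+FN)):
  A: TP=37, FN=7+8+7=22 → 37/59 = 0.6271
  B: TP=34, FN=14+18+14=46 → 34/80 = 0.4250
  C: TP=85, FN=5+6+4=15 → 85/100 = 0.8500
  D: TP=36, FN=18+29+18=65 → 36/101 = 0.3564
Macro-recall = mean = (0.6271 + 0.4250 + 0.8500 + 0.3564) / 4 = 0.565

0.565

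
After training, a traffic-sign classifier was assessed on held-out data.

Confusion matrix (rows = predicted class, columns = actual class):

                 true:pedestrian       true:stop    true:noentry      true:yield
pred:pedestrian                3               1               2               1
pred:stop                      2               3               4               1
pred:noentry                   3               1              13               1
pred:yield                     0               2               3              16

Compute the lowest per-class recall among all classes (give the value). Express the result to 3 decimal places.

0.375

Per-class recall (TP/(TP+FN)):
  pedestrian: TP=3, FN=2+3+0=5 → 3/8 = 0.3750
  stop: TP=3, FN=1+1+2=4 → 3/7 = 0.4286
  noentry: TP=13, FN=2+4+3=9 → 13/22 = 0.5909
  yield: TP=16, FN=1+1+1=3 → 16/19 = 0.8421
Lowest is class 'pedestrian' with recall = 0.375.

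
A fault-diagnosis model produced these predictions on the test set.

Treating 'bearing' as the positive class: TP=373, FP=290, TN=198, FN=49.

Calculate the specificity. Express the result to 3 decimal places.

Specificity = TN/(TN+FP) = 198/(198+290) = 0.406

0.406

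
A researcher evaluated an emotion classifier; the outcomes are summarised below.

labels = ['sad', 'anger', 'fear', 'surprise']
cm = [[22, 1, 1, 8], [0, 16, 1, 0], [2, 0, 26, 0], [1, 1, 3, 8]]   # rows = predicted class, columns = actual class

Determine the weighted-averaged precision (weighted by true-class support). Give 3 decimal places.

0.808

Per-class precision (TP/(TP+FP)):
  sad: TP=22, FP=1+1+8=10 → 22/32 = 0.6875
  anger: TP=16, FP=0+1+0=1 → 16/17 = 0.9412
  fear: TP=26, FP=2+0+0=2 → 26/28 = 0.9286
  surprise: TP=8, FP=1+1+3=5 → 8/13 = 0.6154
Weighted-precision = Σ (supportᵢ/N)·precisionᵢ with N=90: (25/90)·0.6875 + (18/90)·0.9412 + (31/90)·0.9286 + (16/90)·0.6154 = 0.808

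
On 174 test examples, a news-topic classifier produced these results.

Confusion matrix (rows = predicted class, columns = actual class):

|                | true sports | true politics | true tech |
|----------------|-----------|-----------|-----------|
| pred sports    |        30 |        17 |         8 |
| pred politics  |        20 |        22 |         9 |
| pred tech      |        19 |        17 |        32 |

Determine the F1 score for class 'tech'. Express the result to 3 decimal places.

0.547

F1 score = 2·TP/(2·TP+FP+FN).
tech: TP=32, FP=19+17=36, FN=8+9=17 → 64/117 = 0.5470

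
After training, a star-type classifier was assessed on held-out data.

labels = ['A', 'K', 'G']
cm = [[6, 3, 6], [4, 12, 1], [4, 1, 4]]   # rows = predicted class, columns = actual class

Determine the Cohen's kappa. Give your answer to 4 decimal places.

Observed agreement pₒ = trace/N = 22/41 = 0.53659
Expected agreement pₑ = Σ (rowᵢ·colᵢ)/N² = (14·15 + 16·17 + 11·9)/41² = 0.34563
κ = (pₒ − pₑ)/(1 − pₑ) = (0.53659 − 0.34563)/(1 − 0.34563) = 0.2918

0.2918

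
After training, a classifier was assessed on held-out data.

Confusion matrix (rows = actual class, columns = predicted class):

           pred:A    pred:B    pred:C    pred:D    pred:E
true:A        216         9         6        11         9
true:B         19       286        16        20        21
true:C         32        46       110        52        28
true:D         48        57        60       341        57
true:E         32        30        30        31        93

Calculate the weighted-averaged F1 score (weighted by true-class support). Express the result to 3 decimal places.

0.624

Per-class F1 score (2·TP/(2·TP+FP+FN)):
  A: TP=216, FP=19+32+48+32=131, FN=9+6+11+9=35 → 432/598 = 0.7224
  B: TP=286, FP=9+46+57+30=142, FN=19+16+20+21=76 → 572/790 = 0.7241
  C: TP=110, FP=6+16+60+30=112, FN=32+46+52+28=158 → 220/490 = 0.4490
  D: TP=341, FP=11+20+52+31=114, FN=48+57+60+57=222 → 682/1018 = 0.6699
  E: TP=93, FP=9+21+28+57=115, FN=32+30+30+31=123 → 186/424 = 0.4387
Weighted-F1 score = Σ (supportᵢ/N)·F1 scoreᵢ with N=1660: (251/1660)·0.7224 + (362/1660)·0.7241 + (268/1660)·0.4490 + (563/1660)·0.6699 + (216/1660)·0.4387 = 0.624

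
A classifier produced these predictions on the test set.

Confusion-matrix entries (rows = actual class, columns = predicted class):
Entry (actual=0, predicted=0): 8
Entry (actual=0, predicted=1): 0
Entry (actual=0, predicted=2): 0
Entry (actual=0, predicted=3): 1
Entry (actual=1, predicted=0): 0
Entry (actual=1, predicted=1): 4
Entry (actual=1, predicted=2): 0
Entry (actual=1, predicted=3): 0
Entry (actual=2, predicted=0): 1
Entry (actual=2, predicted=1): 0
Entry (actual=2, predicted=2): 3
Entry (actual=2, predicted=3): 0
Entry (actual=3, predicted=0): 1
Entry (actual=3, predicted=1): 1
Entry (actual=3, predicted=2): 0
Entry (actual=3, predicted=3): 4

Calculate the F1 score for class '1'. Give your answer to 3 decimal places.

Treat '1' as positive and all other classes as negative.
F1 score = 2·TP/(2·TP+FP+FN).
1: TP=4, FP=0+0+1=1, FN=0+0+0=0 → 8/9 = 0.8889

0.889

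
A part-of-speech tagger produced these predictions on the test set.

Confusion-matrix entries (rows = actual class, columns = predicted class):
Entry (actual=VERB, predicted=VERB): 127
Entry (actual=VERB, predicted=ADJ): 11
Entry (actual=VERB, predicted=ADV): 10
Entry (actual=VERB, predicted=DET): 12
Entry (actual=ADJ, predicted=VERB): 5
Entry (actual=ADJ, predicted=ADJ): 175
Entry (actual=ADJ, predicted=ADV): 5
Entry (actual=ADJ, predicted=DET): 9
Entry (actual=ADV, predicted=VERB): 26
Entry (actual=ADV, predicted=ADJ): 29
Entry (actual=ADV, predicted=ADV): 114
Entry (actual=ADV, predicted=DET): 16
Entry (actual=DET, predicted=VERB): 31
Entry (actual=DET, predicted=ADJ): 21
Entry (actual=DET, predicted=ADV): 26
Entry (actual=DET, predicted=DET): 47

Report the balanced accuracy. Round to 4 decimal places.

Balanced accuracy = mean of per-class recall.
  VERB: recall = 127/160 = 0.79375
  ADJ: recall = 175/194 = 0.90206
  ADV: recall = 114/185 = 0.61622
  DET: recall = 47/125 = 0.37600
Mean = (0.79375 + 0.90206 + 0.61622 + 0.37600) / 4 = 0.6720

0.6720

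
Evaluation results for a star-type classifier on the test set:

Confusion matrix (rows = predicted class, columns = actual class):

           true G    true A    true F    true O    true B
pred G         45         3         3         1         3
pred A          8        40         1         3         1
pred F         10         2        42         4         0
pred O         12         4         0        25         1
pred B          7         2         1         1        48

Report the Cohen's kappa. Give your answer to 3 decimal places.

0.685

Observed agreement pₒ = trace/N = 200/267 = 0.7491
Expected agreement pₑ = Σ (rowᵢ·colᵢ)/N² = (82·55 + 51·53 + 47·58 + 34·42 + 53·59)/267² = 0.2033
κ = (pₒ − pₑ)/(1 − pₑ) = (0.7491 − 0.2033)/(1 − 0.2033) = 0.685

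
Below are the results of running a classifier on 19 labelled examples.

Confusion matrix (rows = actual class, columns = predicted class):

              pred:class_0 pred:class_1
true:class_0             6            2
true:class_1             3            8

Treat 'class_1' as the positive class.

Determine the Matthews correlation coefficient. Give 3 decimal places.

0.472

MCC = (TP·TN − FP·FN) / √((TP+FP)(TP+FN)(TN+FP)(TN+FN))
Numerator = 8·6 − 2·3 = 42
Denominator = √(10·11·8·9) = √7920 = 88.9944
MCC = 42 / 88.9944 = 0.472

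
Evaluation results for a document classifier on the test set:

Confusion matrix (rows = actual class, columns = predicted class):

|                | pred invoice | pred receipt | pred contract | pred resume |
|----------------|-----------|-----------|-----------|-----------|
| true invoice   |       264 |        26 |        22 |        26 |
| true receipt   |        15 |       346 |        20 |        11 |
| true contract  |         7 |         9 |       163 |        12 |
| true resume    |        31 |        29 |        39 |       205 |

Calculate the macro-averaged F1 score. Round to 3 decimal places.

0.788

Per-class F1 score (2·TP/(2·TP+FP+FN)):
  invoice: TP=264, FP=15+7+31=53, FN=26+22+26=74 → 528/655 = 0.8061
  receipt: TP=346, FP=26+9+29=64, FN=15+20+11=46 → 692/802 = 0.8628
  contract: TP=163, FP=22+20+39=81, FN=7+9+12=28 → 326/435 = 0.7494
  resume: TP=205, FP=26+11+12=49, FN=31+29+39=99 → 410/558 = 0.7348
Macro-F1 score = mean = (0.8061 + 0.8628 + 0.7494 + 0.7348) / 4 = 0.788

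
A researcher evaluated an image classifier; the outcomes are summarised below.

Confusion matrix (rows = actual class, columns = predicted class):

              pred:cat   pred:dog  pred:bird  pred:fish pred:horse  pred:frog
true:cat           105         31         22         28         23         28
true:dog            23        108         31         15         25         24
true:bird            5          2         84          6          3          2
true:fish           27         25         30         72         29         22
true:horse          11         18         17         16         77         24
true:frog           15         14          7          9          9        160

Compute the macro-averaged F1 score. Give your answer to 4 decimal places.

0.5221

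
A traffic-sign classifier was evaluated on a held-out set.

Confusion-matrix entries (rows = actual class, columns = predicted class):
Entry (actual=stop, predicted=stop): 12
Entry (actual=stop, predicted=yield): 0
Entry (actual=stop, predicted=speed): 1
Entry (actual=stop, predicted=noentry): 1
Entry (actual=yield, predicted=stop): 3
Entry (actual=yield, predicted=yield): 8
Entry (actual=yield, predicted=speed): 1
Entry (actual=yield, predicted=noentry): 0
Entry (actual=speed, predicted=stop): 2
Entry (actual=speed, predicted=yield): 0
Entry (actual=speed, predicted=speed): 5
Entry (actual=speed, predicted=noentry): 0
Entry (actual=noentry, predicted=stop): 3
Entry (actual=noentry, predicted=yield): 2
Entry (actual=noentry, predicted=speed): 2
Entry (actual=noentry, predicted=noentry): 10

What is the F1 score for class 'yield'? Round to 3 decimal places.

Take TP from the diagonal, FP from the rest of the 'yield' prediction marginal, FN from the rest of the 'yield' actual marginal.
F1 score = 2·TP/(2·TP+FP+FN).
yield: TP=8, FP=0+0+2=2, FN=3+1+0=4 → 16/22 = 0.7273

0.727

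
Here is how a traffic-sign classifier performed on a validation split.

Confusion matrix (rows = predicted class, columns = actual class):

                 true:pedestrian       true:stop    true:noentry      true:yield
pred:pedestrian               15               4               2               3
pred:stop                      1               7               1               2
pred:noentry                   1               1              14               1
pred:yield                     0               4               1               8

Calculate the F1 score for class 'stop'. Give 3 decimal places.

One-vs-rest for 'stop': TP = diagonal; FP = other classes predicted 'stop'; FN = 'stop' predicted as other.
F1 score = 2·TP/(2·TP+FP+FN).
stop: TP=7, FP=1+1+2=4, FN=4+1+4=9 → 14/27 = 0.5185

0.519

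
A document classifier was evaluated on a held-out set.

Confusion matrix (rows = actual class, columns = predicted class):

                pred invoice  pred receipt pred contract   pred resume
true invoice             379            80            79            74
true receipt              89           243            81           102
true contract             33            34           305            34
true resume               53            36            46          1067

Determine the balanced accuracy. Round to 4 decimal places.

0.6825

Balanced accuracy = mean of per-class recall.
  invoice: recall = 379/612 = 0.61928
  receipt: recall = 243/515 = 0.47184
  contract: recall = 305/406 = 0.75123
  resume: recall = 1067/1202 = 0.88769
Mean = (0.61928 + 0.47184 + 0.75123 + 0.88769) / 4 = 0.6825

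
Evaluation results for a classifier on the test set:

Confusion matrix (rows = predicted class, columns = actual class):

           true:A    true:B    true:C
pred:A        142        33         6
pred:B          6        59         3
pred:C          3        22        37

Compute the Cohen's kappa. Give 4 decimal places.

0.6138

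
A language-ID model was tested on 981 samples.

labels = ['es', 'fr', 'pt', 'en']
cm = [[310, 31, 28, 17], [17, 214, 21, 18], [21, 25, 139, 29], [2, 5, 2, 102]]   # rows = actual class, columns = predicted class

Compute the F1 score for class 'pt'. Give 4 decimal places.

0.6881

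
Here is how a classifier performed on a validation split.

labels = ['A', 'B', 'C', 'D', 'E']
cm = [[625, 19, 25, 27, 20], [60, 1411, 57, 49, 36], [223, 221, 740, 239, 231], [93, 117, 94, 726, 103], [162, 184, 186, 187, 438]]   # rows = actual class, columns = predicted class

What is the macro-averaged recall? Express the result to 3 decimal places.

0.643

Per-class recall (TP/(TP+FN)):
  A: TP=625, FN=19+25+27+20=91 → 625/716 = 0.8729
  B: TP=1411, FN=60+57+49+36=202 → 1411/1613 = 0.8748
  C: TP=740, FN=223+221+239+231=914 → 740/1654 = 0.4474
  D: TP=726, FN=93+117+94+103=407 → 726/1133 = 0.6408
  E: TP=438, FN=162+184+186+187=719 → 438/1157 = 0.3786
Macro-recall = mean = (0.8729 + 0.8748 + 0.4474 + 0.6408 + 0.3786) / 5 = 0.643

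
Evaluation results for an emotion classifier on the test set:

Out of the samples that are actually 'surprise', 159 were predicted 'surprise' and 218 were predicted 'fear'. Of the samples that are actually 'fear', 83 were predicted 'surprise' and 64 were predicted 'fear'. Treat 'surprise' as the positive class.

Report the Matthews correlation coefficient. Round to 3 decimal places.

-0.129

MCC = (TP·TN − FP·FN) / √((TP+FP)(TP+FN)(TN+FP)(TN+FN))
Numerator = 159·64 − 83·218 = -7918
Denominator = √(242·377·147·282) = √3782014236 = 61498.0832
MCC = -7918 / 61498.0832 = -0.129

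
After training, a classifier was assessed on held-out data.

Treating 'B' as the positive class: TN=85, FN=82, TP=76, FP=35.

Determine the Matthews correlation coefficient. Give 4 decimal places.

0.1915

MCC = (TP·TN − FP·FN) / √((TP+FP)(TP+FN)(TN+FP)(TN+FN))
Numerator = 76·85 − 35·82 = 3590
Denominator = √(111·158·120·167) = √351461520 = 18747.3070
MCC = 3590 / 18747.3070 = 0.1915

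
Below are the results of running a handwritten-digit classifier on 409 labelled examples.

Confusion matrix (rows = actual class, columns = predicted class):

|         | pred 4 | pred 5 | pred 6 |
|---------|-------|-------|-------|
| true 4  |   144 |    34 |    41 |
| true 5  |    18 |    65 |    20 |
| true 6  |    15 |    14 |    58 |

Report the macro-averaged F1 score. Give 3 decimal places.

0.631

Per-class F1 score (2·TP/(2·TP+FP+FN)):
  4: TP=144, FP=18+15=33, FN=34+41=75 → 288/396 = 0.7273
  5: TP=65, FP=34+14=48, FN=18+20=38 → 130/216 = 0.6019
  6: TP=58, FP=41+20=61, FN=15+14=29 → 116/206 = 0.5631
Macro-F1 score = mean = (0.7273 + 0.6019 + 0.5631) / 3 = 0.631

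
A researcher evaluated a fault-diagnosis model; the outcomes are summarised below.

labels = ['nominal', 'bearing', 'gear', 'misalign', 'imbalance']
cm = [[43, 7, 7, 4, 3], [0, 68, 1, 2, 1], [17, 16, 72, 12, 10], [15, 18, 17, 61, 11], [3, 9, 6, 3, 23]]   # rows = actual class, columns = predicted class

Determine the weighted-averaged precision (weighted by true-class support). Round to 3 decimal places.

0.647

Per-class precision (TP/(TP+FP)):
  nominal: TP=43, FP=0+17+15+3=35 → 43/78 = 0.5513
  bearing: TP=68, FP=7+16+18+9=50 → 68/118 = 0.5763
  gear: TP=72, FP=7+1+17+6=31 → 72/103 = 0.6990
  misalign: TP=61, FP=4+2+12+3=21 → 61/82 = 0.7439
  imbalance: TP=23, FP=3+1+10+11=25 → 23/48 = 0.4792
Weighted-precision = Σ (supportᵢ/N)·precisionᵢ with N=429: (64/429)·0.5513 + (72/429)·0.5763 + (127/429)·0.6990 + (122/429)·0.7439 + (44/429)·0.4792 = 0.647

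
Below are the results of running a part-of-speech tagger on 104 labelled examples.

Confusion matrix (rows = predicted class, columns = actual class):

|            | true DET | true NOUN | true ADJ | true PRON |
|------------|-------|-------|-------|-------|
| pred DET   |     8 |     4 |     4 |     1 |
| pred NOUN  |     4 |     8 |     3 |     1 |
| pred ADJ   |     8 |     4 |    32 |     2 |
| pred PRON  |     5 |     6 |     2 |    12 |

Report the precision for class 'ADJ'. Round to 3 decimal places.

One-vs-rest for 'ADJ': TP = diagonal; FP = other classes predicted 'ADJ'; FN = 'ADJ' predicted as other.
precision = TP/(TP+FP).
ADJ: TP=32, FP=8+4+2=14 → 32/46 = 0.6957

0.696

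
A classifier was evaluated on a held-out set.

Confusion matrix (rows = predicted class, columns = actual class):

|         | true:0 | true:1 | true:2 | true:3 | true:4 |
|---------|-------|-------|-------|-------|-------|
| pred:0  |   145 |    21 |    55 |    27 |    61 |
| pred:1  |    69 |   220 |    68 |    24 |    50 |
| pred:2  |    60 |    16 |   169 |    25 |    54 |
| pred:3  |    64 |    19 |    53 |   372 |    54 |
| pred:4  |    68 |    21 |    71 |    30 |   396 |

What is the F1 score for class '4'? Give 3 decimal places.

0.659

Take TP from the diagonal, FP from the rest of the '4' prediction marginal, FN from the rest of the '4' actual marginal.
F1 score = 2·TP/(2·TP+FP+FN).
4: TP=396, FP=68+21+71+30=190, FN=61+50+54+54=219 → 792/1201 = 0.6595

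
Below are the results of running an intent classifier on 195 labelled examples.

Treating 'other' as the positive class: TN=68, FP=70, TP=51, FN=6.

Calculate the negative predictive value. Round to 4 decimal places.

0.9189

NPV = TN/(TN+FN) = 68/(68+6) = 0.9189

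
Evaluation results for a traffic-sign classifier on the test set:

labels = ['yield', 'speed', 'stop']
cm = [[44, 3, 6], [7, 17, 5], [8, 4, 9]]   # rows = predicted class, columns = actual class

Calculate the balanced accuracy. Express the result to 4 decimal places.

0.6347

Balanced accuracy = mean of per-class recall.
  yield: recall = 44/59 = 0.74576
  speed: recall = 17/24 = 0.70833
  stop: recall = 9/20 = 0.45000
Mean = (0.74576 + 0.70833 + 0.45000) / 3 = 0.6347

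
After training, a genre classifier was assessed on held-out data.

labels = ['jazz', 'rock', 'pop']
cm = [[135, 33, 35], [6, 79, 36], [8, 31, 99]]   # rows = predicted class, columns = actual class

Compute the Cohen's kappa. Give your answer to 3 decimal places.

Observed agreement pₒ = trace/N = 313/462 = 0.6775
Expected agreement pₑ = Σ (rowᵢ·colᵢ)/N² = (149·203 + 143·121 + 170·138)/462² = 0.3327
κ = (pₒ − pₑ)/(1 − pₑ) = (0.6775 − 0.3327)/(1 − 0.3327) = 0.517

0.517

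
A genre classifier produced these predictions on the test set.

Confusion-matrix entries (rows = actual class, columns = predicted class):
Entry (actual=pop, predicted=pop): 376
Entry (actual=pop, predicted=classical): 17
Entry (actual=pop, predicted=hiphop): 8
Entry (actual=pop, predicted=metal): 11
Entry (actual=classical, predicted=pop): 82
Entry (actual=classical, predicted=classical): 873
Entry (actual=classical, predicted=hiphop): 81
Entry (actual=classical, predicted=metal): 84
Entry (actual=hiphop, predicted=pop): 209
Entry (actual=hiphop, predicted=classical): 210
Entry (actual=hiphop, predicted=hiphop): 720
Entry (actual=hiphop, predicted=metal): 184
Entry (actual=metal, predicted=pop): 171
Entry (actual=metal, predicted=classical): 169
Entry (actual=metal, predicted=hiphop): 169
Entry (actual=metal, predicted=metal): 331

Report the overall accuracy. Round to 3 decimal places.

Accuracy = trace / total = (376+873+720+331=2300) / 3695 = 2300/3695 = 0.622

0.622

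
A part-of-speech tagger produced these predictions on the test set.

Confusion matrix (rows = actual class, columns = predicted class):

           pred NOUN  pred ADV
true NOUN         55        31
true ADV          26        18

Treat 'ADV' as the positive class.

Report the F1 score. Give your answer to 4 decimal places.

0.3871

Precision = TP/(TP+FP) = 18/49 = 0.3673
Recall = TP/(TP+FN) = 18/44 = 0.4091
F1 = 2·TP/(2·TP+FP+FN) = 36/93 = 0.3871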